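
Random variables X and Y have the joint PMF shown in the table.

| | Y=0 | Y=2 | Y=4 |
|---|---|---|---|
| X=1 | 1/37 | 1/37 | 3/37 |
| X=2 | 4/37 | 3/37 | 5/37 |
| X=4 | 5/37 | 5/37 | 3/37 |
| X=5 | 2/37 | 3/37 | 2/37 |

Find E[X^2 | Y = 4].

P(Y = 4) = 13/37.
Summing X^2·P(X=x,Y=y) over the conditioning event gives 121/37.
E[X^2 | Y = 4] = (121/37) / (13/37) = 121/13.

121/13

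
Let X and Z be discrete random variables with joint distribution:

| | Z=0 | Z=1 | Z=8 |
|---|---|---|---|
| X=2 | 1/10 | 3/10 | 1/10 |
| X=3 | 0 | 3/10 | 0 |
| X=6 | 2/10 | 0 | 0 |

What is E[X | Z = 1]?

5/2

P(Z = 1) = 3/5.
Σ X·P over the event = 2·(3/10) + 3·(3/10) = 3/2.
E[X | Z = 1] = (3/2) / (3/5) = 5/2.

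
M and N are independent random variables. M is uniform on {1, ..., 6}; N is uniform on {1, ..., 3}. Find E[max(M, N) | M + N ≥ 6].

44/9

P(M + N ≥ 6) = 1/2.
Summing max(M,N)·P(x,y) over outcomes with M + N ≥ 6 gives 22/9.
E[max(M, N) | M + N ≥ 6] = (22/9) / (1/2) = 44/9.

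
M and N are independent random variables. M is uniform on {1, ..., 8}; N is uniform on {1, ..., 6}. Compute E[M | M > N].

160/27

P(M > N) = 9/16.
Summing M·P(x,y) over outcomes with M > N gives 10/3.
E[M | M > N] = (10/3) / (9/16) = 160/27.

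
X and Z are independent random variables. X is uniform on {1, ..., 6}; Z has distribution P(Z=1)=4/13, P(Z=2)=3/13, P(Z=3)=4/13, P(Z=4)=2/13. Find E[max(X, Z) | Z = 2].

11/3

P(Z = 2) = 3/13.
Summing max(X,Z)·P(x,y) over outcomes with Z = 2 gives 11/13.
E[max(X, Z) | Z = 2] = (11/13) / (3/13) = 11/3.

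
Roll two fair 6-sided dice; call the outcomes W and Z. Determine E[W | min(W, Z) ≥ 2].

P(min(W, Z) ≥ 2) = 25/36.
Summing W·P(x,y) over outcomes with min(W, Z) ≥ 2 gives 25/9.
E[W | min(W, Z) ≥ 2] = (25/9) / (25/36) = 4.

4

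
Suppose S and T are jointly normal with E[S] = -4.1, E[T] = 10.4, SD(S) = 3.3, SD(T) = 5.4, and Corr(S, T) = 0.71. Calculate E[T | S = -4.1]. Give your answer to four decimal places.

10.4000

The regression of T on S has slope ρ·σ_T/σ_S and passes through (μ_S, μ_T).
E[T | S=-4.1] = 10.4 + (0.71)·(5.4/3.3)·(-4.1 − (-4.1)) = 10.4 + (1.1618)·(0) = 10.4000.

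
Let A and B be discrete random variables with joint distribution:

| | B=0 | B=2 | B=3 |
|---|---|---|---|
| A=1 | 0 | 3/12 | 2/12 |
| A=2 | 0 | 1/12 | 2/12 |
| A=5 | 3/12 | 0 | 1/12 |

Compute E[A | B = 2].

5/4

P(B = 2) = 1/3.
Summing A·P(A=x,B=y) over the conditioning event gives 5/12.
E[A | B = 2] = (5/12) / (1/3) = 5/4.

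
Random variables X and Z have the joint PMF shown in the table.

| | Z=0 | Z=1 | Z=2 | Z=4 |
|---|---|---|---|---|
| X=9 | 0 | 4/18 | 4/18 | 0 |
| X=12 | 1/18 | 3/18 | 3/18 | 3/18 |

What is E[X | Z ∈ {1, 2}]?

72/7

P(Z ∈ {1, 2}) = 7/9.
Σ X·P over the event = 9·(4/18) + 9·(4/18) + 12·(3/18) + 12·(3/18) = 8.
E[X | Z ∈ {1, 2}] = (8) / (7/9) = 72/7.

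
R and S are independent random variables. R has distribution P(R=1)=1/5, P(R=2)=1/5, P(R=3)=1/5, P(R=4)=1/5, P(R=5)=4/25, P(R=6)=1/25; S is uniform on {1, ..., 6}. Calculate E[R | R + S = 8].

P(R + S = 8) = 2/15.
Summing R·P(x,y) over outcomes with R + S = 8 gives 71/150.
E[R | R + S = 8] = (71/150) / (2/15) = 71/20.

71/20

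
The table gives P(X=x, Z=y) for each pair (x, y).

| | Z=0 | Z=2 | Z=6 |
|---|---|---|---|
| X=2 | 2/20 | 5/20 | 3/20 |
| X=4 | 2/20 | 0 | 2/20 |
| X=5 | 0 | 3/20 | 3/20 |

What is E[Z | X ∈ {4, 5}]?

18/5

P(X ∈ {4, 5}) = 1/2.
Summing Z·P(X=x,Z=y) over the conditioning event gives 9/5.
E[Z | X ∈ {4, 5}] = (9/5) / (1/2) = 18/5.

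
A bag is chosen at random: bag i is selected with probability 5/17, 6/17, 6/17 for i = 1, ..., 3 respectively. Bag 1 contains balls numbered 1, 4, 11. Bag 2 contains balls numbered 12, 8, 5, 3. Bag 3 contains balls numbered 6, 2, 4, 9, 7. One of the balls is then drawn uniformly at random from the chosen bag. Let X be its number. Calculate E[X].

E[X | bag 1] = (1+4+11)/3 = 16/3.
E[X | bag 2] = (12+8+5+3)/4 = 7.
E[X | bag 3] = (6+2+4+9+7)/5 = 28/5.
By the law of total expectation,
E[X] = (5/17)·(16/3) + (6/17)·(7) + (6/17)·(28/5) = 1534/255.

1534/255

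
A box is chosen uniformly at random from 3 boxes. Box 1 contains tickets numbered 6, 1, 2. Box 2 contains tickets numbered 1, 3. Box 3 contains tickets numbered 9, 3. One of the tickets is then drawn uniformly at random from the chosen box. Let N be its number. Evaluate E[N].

E[N | box 1] = (6+1+2)/3 = 3.
E[N | box 2] = (1+3)/2 = 2.
E[N | box 3] = (9+3)/2 = 6.
By the law of total expectation,
E[N] = (1/3)·(3) + (1/3)·(2) + (1/3)·(6) = 11/3.

11/3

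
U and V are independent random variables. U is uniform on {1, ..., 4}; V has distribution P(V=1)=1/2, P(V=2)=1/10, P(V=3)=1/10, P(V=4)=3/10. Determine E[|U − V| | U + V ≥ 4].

P(U + V ≥ 4) = 29/40.
Summing |U−V|·P(x,y) over outcomes with U + V ≥ 4 gives 5/4.
E[|U − V| | U + V ≥ 4] = (5/4) / (29/40) = 50/29.

50/29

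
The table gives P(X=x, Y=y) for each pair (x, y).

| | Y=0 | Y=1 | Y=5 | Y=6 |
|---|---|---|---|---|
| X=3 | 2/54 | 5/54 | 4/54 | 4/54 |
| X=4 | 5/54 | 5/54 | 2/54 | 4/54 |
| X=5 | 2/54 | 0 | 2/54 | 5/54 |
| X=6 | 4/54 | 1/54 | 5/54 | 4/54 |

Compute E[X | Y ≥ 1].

178/41

P(Y ≥ 1) = 41/54.
Summing X·P(X=x,Y=y) over the conditioning event gives 89/27.
E[X | Y ≥ 1] = (89/27) / (41/54) = 178/41.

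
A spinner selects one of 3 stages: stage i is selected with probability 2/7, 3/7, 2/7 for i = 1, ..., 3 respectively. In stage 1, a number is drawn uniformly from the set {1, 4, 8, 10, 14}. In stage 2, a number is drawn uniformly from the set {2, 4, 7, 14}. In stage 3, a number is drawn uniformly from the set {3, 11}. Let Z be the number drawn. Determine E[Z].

E[Z | stage 1] = (1+4+8+10+14)/5 = 37/5.
E[Z | stage 2] = (2+4+7+14)/4 = 27/4.
E[Z | stage 3] = (3+11)/2 = 7.
By the law of total expectation,
E[Z] = (2/7)·(37/5) + (3/7)·(27/4) + (2/7)·(7) = 981/140.

981/140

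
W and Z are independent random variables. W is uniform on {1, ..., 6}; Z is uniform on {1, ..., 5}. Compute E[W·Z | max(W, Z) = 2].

8/3

Outcomes with max(W, Z) = 2: (1,2), (2,1), (2,2), each with probability 1/30.
E[W·Z | max(W, Z) = 2] = (2 + 2 + 4) / 3 = 8/3.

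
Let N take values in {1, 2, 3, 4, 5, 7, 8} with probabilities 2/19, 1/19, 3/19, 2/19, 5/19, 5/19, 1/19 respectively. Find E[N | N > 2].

85/16

P(N > 2) = 16/19.
Σ over the event: 3·3/19 + 4·2/19 + 5·5/19 + 7·5/19 + 8·1/19 = 85/19.
E[N | N > 2] = (85/19) / (16/19) = 85/16.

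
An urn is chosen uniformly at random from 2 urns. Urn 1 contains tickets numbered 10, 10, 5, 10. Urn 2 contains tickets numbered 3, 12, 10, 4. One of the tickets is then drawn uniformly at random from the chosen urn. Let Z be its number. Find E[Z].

8

E[Z | urn 1] = (10+10+5+10)/4 = 35/4.
E[Z | urn 2] = (3+12+10+4)/4 = 29/4.
E[Z] = (1/2)·(35/4) + (1/2)·(29/4) = 8.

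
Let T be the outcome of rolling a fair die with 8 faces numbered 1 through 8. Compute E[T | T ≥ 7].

15/2

Given T ≥ 7, T is equally likely to be any of {7, 8}.
E[T | T ≥ 7] = (7 + 8) / 2 = 15/2.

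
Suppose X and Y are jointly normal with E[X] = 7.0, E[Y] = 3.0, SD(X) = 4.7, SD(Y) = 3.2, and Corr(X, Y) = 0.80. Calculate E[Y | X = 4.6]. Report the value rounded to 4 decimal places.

For a bivariate normal, E[Y | X=x] = μ_Y + ρ·(σ_Y/σ_X)·(x − μ_X).
E[Y | X=4.6] = 3.0 + (0.80)·(3.2/4.7)·(4.6 − (7.0)) = 3.0 + (0.54468)·(-2.4) = 1.6928.

1.6928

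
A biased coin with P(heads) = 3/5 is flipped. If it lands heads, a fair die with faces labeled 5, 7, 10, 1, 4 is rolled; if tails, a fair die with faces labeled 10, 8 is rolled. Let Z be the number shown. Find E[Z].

E[Z | heads] = (5+7+10+1+4)/5 = 27/5.
E[Z | tails] = (10+8)/2 = 9.
By the law of total expectation,
E[Z] = (3/5)·(27/5) + (2/5)·(9) = 171/25.

171/25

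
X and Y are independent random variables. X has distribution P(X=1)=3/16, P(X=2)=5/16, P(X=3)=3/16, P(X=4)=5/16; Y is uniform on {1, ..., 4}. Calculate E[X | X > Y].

P(X > Y) = 13/32.
Summing X·P(x,y) over outcomes with X > Y gives 11/8.
E[X | X > Y] = (11/8) / (13/32) = 44/13.

44/13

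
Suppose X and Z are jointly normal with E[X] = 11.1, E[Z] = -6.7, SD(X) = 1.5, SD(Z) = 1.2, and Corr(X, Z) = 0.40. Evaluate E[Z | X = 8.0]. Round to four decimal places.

The regression of Z on X has slope ρ·σ_Z/σ_X and passes through (μ_X, μ_Z).
E[Z | X=8.0] = -6.7 + (0.40)·(1.2/1.5)·(8.0 − (11.1)) = -6.7 + (0.32)·(-3.1) = -7.6920.

-7.6920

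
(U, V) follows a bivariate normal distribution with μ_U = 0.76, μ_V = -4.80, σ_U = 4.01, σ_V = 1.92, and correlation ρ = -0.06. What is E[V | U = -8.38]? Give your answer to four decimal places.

The regression of V on U has slope ρ·σ_V/σ_U and passes through (μ_U, μ_V).
E[V | U=-8.38] = -4.80 + (-0.06)·(1.92/4.01)·(-8.38 − (0.76)) = -4.80 + (-0.028728)·(-9.14) = -4.5374.

-4.5374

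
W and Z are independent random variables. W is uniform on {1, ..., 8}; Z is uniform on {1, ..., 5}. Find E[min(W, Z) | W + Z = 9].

Outcomes with W + Z = 9: (4,5), (5,4), (6,3), (7,2), (8,1), each with probability 1/40.
E[min(W, Z) | W + Z = 9] = (4 + 4 + 3 + 2 + 1) / 5 = 14/5.

14/5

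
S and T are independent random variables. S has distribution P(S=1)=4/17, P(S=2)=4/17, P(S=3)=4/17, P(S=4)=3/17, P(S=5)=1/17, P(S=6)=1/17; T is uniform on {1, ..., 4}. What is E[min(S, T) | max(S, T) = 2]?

4/3

P(max(S, T) = 2) = 3/17.
Summing min(S,T)·P(x,y) over outcomes with max(S, T) = 2 gives 4/17.
E[min(S, T) | max(S, T) = 2] = (4/17) / (3/17) = 4/3.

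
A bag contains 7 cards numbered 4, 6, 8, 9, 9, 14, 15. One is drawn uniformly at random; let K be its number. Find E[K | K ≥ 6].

61/6

P(K ≥ 6) = 6/7.
Σ over the event: 6·1/7 + 8·1/7 + 9·2/7 + 14·1/7 + 15·1/7 = 61/7.
E[K | K ≥ 6] = (61/7) / (6/7) = 61/6.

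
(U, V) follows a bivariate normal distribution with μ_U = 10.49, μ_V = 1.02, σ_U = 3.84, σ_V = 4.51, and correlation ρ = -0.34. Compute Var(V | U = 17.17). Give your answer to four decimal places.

For a bivariate normal, Var(V | U=x) = σ_V²(1 − ρ²).
Var(V | U=17.17) = (4.51)²·(1 − (-0.34)²) = 20.3401·0.8844 = 17.9888.

17.9888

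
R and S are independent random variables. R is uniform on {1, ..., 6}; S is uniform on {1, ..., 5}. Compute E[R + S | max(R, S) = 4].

Outcomes with max(R, S) = 4: (1,4), (2,4), (3,4), (4,1), (4,2), (4,3), (4,4), each with probability 1/30.
E[R + S | max(R, S) = 4] = (5 + 6 + 7 + 5 + 6 + 7 + 8) / 7 = 44/7.

44/7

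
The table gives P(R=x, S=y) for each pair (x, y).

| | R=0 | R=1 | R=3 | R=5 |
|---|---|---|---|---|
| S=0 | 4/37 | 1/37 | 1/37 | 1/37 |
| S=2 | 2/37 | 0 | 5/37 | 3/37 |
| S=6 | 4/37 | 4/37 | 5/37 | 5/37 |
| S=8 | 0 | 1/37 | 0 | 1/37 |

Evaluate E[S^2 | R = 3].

200/11

P(R = 3) = 11/37.
Summing S^2·P(R=x,S=y) over the conditioning event gives 200/37.
E[S^2 | R = 3] = (200/37) / (11/37) = 200/11.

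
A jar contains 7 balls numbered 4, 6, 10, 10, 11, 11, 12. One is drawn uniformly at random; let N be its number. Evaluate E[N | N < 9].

5

P(N < 9) = 2/7.
Σ over the event: 4·1/7 + 6·1/7 = 10/7.
E[N | N < 9] = (10/7) / (2/7) = 5.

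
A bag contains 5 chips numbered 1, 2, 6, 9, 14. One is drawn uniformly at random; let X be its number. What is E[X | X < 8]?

3

P(X < 8) = 3/5.
Σ over the event: 1·1/5 + 2·1/5 + 6·1/5 = 9/5.
E[X | X < 8] = (9/5) / (3/5) = 3.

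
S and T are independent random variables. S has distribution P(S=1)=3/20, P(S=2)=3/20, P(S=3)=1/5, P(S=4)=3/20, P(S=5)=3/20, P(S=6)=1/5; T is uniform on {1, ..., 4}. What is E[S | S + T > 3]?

276/71

P(S + T > 3) = 71/80.
Summing S·P(x,y) over outcomes with S + T > 3 gives 69/20.
E[S | S + T > 3] = (69/20) / (71/80) = 276/71.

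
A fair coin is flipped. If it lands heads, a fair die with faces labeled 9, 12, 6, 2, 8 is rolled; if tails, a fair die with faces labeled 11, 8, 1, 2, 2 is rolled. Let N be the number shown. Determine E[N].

E[N | heads] = (9+12+6+2+8)/5 = 37/5.
E[N | tails] = (11+8+1+2+2)/5 = 24/5.
By the law of total expectation,
E[N] = (1/2)·(37/5) + (1/2)·(24/5) = 61/10.

61/10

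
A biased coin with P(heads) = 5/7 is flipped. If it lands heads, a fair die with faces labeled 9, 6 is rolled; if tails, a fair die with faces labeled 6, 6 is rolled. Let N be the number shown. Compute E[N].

99/14

E[N | heads] = (9+6)/2 = 15/2.
E[N | tails] = (6+6)/2 = 6.
By the law of total expectation,
E[N] = (5/7)·(15/2) + (2/7)·(6) = 99/14.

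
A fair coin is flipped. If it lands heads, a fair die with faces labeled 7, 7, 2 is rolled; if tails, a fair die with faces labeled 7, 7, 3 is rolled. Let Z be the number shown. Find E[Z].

11/2

E[Z | heads] = (7+7+2)/3 = 16/3.
E[Z | tails] = (7+7+3)/3 = 17/3.
E[Z] = (1/2)·(16/3) + (1/2)·(17/3) = 11/2.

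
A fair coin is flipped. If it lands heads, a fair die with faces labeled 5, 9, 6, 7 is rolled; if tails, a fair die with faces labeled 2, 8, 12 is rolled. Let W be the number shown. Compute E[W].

169/24

E[W | heads] = (5+9+6+7)/4 = 27/4.
E[W | tails] = (2+8+12)/3 = 22/3.
E[W] = (1/2)·(27/4) + (1/2)·(22/3) = 169/24.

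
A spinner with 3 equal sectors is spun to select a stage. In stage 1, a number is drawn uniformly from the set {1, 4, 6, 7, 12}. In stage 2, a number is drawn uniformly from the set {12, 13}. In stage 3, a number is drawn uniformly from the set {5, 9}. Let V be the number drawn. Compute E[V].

E[V | stage 1] = (1+4+6+7+12)/5 = 6.
E[V | stage 2] = (12+13)/2 = 25/2.
E[V | stage 3] = (5+9)/2 = 7.
E[V] = (1/3)·(6) + (1/3)·(25/2) + (1/3)·(7) = 17/2.

17/2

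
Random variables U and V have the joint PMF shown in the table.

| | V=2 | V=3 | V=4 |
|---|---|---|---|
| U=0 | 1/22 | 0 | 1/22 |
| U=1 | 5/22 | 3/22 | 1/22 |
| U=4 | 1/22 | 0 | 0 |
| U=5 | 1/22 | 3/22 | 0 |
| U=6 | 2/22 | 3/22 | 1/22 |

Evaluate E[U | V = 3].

P(V = 3) = 9/22.
Summing U·P(U=x,V=y) over the conditioning event gives 18/11.
E[U | V = 3] = (18/11) / (9/22) = 4.

4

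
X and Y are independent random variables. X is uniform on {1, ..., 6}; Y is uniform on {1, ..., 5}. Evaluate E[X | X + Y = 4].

Outcomes with X + Y = 4: (1,3), (2,2), (3,1), each with probability 1/30.
E[X | X + Y = 4] = (1 + 2 + 3) / 3 = 2.

2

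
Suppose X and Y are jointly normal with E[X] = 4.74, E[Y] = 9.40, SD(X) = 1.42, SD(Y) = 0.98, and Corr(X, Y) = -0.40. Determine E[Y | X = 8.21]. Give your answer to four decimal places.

The regression of Y on X has slope ρ·σ_Y/σ_X and passes through (μ_X, μ_Y).
E[Y | X=8.21] = 9.40 + (-0.40)·(0.98/1.42)·(8.21 − (4.74)) = 9.40 + (-0.27606)·(3.47) = 8.4421.

8.4421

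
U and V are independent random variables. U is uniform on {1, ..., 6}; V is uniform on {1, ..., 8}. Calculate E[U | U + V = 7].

Outcomes with U + V = 7: (1,6), (2,5), (3,4), (4,3), (5,2), (6,1), each with probability 1/48.
E[U | U + V = 7] = (1 + 2 + 3 + 4 + 5 + 6) / 6 = 7/2.

7/2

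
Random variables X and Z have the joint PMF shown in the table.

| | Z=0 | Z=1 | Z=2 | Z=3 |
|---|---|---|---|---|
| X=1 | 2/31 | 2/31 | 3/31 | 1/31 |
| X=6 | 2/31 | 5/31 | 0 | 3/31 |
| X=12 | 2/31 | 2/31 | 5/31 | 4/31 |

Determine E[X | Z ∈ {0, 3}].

15/2

P(Z ∈ {0, 3}) = 14/31.
Σ X·P over the event = 1·(2/31) + 1·(1/31) + 6·(2/31) + 6·(3/31) + 12·(2/31) + 12·(4/31) = 105/31.
E[X | Z ∈ {0, 3}] = (105/31) / (14/31) = 15/2.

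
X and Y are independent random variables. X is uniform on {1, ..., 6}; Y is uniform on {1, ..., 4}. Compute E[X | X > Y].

P(X > Y) = 7/12.
Summing X·P(x,y) over outcomes with X > Y gives 8/3.
E[X | X > Y] = (8/3) / (7/12) = 32/7.

32/7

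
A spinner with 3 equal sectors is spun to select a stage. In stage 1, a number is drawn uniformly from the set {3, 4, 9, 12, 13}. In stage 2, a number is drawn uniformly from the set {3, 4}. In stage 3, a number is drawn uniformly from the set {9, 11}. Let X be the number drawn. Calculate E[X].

217/30

E[X | stage 1] = (3+4+9+12+13)/5 = 41/5.
E[X | stage 2] = (3+4)/2 = 7/2.
E[X | stage 3] = (9+11)/2 = 10.
E[X] = (1/3)·(41/5) + (1/3)·(7/2) + (1/3)·(10) = 217/30.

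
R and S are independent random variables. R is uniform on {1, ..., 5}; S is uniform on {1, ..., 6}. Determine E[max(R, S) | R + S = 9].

16/3

Outcomes with R + S = 9: (3,6), (4,5), (5,4), each with probability 1/30.
E[max(R, S) | R + S = 9] = (6 + 5 + 5) / 3 = 16/3.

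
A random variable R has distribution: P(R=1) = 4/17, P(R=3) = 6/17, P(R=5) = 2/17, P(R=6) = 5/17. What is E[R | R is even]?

6

P(R is even) = 5/17.
Σ over the event: 6·5/17 = 30/17.
E[R | R is even] = (30/17) / (5/17) = 6.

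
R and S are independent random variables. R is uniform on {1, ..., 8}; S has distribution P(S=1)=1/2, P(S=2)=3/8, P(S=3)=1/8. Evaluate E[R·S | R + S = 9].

23/2

P(R + S = 9) = 1/8.
Summing RS·P(x,y) over outcomes with R + S = 9 gives 23/16.
E[R·S | R + S = 9] = (23/16) / (1/8) = 23/2.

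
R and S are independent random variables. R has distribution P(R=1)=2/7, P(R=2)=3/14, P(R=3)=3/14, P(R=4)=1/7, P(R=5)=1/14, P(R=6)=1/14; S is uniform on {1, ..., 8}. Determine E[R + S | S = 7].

P(S = 7) = 1/8.
Summing (R+S)·P(x,y) over outcomes with S = 7 gives 17/14.
E[R + S | S = 7] = (17/14) / (1/8) = 68/7.

68/7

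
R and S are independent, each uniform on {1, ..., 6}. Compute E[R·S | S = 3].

P(S = 3) = 1/6.
Summing RS·P(x,y) over outcomes with S = 3 gives 7/4.
E[R·S | S = 3] = (7/4) / (1/6) = 21/2.

21/2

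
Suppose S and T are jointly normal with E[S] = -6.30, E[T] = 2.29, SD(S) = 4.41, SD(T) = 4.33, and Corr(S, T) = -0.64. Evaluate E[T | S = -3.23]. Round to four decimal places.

E[T | S=x] = μ_T + ρ(σ_T/σ_S)(x − μ_S) for jointly normal variables.
E[T | S=-3.23] = 2.29 + (-0.64)·(4.33/4.41)·(-3.23 − (-6.30)) = 2.29 + (-0.62839)·(3.07) = 0.3608.

0.3608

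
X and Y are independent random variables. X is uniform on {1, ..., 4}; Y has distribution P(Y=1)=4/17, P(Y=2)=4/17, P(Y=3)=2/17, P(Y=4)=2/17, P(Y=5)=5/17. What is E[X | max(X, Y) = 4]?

10/3

P(max(X, Y) = 4) = 9/34.
Summing X·P(x,y) over outcomes with max(X, Y) = 4 gives 15/17.
E[X | max(X, Y) = 4] = (15/17) / (9/34) = 10/3.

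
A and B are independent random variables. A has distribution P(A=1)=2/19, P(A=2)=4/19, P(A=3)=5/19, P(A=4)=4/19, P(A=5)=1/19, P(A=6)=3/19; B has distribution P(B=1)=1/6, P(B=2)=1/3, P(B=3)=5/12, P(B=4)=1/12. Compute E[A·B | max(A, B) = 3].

105/17

P(max(A, B) = 3) = 85/228.
Summing AB·P(x,y) over outcomes with max(A, B) = 3 gives 175/76.
E[A·B | max(A, B) = 3] = (175/76) / (85/228) = 105/17.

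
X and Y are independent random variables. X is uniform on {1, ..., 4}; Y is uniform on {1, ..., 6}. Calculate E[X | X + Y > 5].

P(X + Y > 5) = 7/12.
Summing X·P(x,y) over outcomes with X + Y > 5 gives 5/3.
E[X | X + Y > 5] = (5/3) / (7/12) = 20/7.

20/7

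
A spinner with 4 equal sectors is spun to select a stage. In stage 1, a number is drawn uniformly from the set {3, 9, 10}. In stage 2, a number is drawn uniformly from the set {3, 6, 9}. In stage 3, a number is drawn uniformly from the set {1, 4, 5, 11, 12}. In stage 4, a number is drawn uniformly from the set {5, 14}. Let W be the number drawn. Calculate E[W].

E[W | stage 1] = (3+9+10)/3 = 22/3.
E[W | stage 2] = (3+6+9)/3 = 6.
E[W | stage 3] = (1+4+5+11+12)/5 = 33/5.
E[W | stage 4] = (5+14)/2 = 19/2.
E[W] = (1/4)·(22/3) + (1/4)·(6) + (1/4)·(33/5) + (1/4)·(19/2) = 883/120.

883/120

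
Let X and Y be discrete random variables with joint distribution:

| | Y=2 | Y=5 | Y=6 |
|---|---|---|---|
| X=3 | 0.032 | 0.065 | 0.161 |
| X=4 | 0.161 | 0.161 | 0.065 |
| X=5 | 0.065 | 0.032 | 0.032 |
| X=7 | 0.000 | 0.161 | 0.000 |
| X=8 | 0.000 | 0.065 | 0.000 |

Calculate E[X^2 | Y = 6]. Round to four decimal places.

P(Y = 6) = 0.258.
Σ X^2·P over the event = 9·(0.161) + 16·(0.065) + 25·(0.032) = 3.289.
E[X^2 | Y = 6] = (3.289) / (0.258) = 12.7481.

12.7481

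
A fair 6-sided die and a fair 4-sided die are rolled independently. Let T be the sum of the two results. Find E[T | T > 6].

8

P(T > 6) = 5/12.
Σ over the event: 7·1/6 + 8·1/8 + 9·1/12 + 10·1/24 = 10/3.
E[T | T > 6] = (10/3) / (5/12) = 8.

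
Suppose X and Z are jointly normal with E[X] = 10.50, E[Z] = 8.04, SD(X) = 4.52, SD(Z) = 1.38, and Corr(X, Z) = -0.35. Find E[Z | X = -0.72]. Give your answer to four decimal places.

For a bivariate normal, E[Z | X=x] = μ_Z + ρ·(σ_Z/σ_X)·(x − μ_X).
E[Z | X=-0.72] = 8.04 + (-0.35)·(1.38/4.52)·(-0.72 − (10.50)) = 8.04 + (-0.10686)·(-11.22) = 9.2390.

9.2390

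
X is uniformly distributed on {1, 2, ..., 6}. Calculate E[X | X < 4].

Given X < 4, X is equally likely to be any of {1, 2, 3}.
E[X | X < 4] = (1 + 2 + 3) / 3 = 2.

2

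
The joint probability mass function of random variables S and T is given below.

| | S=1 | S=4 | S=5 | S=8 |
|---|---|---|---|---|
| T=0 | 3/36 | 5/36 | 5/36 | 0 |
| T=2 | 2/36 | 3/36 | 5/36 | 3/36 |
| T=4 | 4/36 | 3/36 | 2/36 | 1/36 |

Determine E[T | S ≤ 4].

P(S ≤ 4) = 5/9.
Σ T·P over the event = 0·(3/36) + 2·(2/36) + 4·(4/36) + 0·(5/36) + 2·(3/36) + 4·(3/36) = 19/18.
E[T | S ≤ 4] = (19/18) / (5/9) = 19/10.

19/10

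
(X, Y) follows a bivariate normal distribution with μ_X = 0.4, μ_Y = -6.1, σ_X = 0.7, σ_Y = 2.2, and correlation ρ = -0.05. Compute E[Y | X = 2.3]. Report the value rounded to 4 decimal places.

For a bivariate normal, E[Y | X=x] = μ_Y + ρ·(σ_Y/σ_X)·(x − μ_X).
E[Y | X=2.3] = -6.1 + (-0.05)·(2.2/0.7)·(2.3 − (0.4)) = -6.1 + (-0.15714)·(1.9) = -6.3986.

-6.3986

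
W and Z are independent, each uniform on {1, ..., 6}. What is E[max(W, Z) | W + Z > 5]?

P(W + Z > 5) = 13/18.
Summing max(W,Z)·P(x,y) over outcomes with W + Z > 5 gives 67/18.
E[max(W, Z) | W + Z > 5] = (67/18) / (13/18) = 67/13.

67/13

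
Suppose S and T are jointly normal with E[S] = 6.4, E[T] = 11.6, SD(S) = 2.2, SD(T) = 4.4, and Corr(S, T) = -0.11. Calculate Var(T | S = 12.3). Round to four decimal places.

19.1257

For a bivariate normal, Var(T | S=x) = σ_T²(1 − ρ²).
Var(T | S=12.3) = (4.4)²·(1 − (-0.11)²) = 19.36·0.9879 = 19.1257.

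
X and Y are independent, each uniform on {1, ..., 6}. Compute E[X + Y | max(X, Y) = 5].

70/9

Outcomes with max(X, Y) = 5: (1,5), (2,5), (3,5), (4,5), (5,1), (5,2), (5,3), (5,4), (5,5), each with probability 1/36.
E[X + Y | max(X, Y) = 5] = (6 + 7 + 8 + 9 + 6 + 7 + 8 + 9 + 10) / 9 = 70/9.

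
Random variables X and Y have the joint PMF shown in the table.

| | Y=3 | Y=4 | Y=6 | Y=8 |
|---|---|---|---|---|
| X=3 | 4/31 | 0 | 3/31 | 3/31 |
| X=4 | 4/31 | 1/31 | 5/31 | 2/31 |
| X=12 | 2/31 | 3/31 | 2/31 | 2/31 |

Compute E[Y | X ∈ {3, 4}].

P(X ∈ {3, 4}) = 22/31.
Σ Y·P over the event = 3·(4/31) + 6·(3/31) + 8·(3/31) + 3·(4/31) + 4·(1/31) + 6·(5/31) + 8·(2/31) = 116/31.
E[Y | X ∈ {3, 4}] = (116/31) / (22/31) = 58/11.

58/11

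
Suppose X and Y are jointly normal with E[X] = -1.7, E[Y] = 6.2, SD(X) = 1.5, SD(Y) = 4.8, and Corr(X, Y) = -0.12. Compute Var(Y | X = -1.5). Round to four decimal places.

For a bivariate normal, Var(Y | X=x) = σ_Y²(1 − ρ²).
Var(Y | X=-1.5) = (4.8)²·(1 − (-0.12)²) = 23.04·0.9856 = 22.7082.

22.7082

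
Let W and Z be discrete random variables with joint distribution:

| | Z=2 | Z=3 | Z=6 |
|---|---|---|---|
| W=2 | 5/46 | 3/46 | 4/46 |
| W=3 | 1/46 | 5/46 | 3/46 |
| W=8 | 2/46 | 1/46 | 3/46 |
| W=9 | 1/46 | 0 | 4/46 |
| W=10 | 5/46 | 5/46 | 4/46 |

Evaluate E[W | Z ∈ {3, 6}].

49/8

P(Z ∈ {3, 6}) = 16/23.
Summing W·P(W=x,Z=y) over the conditioning event gives 98/23.
E[W | Z ∈ {3, 6}] = (98/23) / (16/23) = 49/8.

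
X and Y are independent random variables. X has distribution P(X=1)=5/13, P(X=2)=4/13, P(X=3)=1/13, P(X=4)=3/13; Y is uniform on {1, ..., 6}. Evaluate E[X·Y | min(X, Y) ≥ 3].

P(min(X, Y) ≥ 3) = 8/39.
Summing XY·P(x,y) over outcomes with min(X, Y) ≥ 3 gives 45/13.
E[X·Y | min(X, Y) ≥ 3] = (45/13) / (8/39) = 135/8.

135/8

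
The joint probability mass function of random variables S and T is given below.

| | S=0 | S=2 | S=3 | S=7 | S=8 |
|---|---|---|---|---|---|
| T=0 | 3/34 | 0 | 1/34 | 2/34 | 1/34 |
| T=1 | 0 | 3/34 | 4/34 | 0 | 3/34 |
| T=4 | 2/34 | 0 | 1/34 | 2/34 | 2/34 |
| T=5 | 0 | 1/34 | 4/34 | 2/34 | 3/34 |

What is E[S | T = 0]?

P(T = 0) = 7/34.
Σ S·P over the event = 0·(3/34) + 3·(1/34) + 7·(2/34) + 8·(1/34) = 25/34.
E[S | T = 0] = (25/34) / (7/34) = 25/7.

25/7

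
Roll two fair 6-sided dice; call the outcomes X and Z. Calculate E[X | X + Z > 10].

17/3

Outcomes with X + Z > 10: (5,6), (6,5), (6,6), each with probability 1/36.
E[X | X + Z > 10] = (5 + 6 + 6) / 3 = 17/3.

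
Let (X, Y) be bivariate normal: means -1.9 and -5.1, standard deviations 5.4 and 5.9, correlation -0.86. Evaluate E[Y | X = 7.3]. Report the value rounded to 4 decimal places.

-13.7446

E[Y | X=x] = μ_Y + ρ(σ_Y/σ_X)(x − μ_X) for jointly normal variables.
E[Y | X=7.3] = -5.1 + (-0.86)·(5.9/5.4)·(7.3 − (-1.9)) = -5.1 + (-0.93963)·(9.2) = -13.7446.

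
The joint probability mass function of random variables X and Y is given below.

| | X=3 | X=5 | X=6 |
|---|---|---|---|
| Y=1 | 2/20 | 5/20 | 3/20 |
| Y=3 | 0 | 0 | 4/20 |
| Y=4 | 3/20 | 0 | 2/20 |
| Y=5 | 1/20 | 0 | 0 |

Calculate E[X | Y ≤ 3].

73/14

P(Y ≤ 3) = 7/10.
Summing X·P(X=x,Y=y) over the conditioning event gives 73/20.
E[X | Y ≤ 3] = (73/20) / (7/10) = 73/14.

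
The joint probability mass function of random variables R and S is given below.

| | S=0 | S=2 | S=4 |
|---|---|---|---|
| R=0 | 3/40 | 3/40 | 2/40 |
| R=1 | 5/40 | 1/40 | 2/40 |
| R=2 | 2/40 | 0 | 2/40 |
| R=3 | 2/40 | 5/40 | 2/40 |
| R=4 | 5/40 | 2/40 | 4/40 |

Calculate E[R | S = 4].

7/3

P(S = 4) = 3/10.
Σ R·P over the event = 0·(2/40) + 1·(2/40) + 2·(2/40) + 3·(2/40) + 4·(4/40) = 7/10.
E[R | S = 4] = (7/10) / (3/10) = 7/3.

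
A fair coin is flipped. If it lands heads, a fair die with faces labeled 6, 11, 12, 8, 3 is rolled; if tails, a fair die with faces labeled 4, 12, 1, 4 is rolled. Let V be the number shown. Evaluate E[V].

53/8

E[V | heads] = (6+11+12+8+3)/5 = 8.
E[V | tails] = (4+12+1+4)/4 = 21/4.
By the law of total expectation,
E[V] = (1/2)·(8) + (1/2)·(21/4) = 53/8.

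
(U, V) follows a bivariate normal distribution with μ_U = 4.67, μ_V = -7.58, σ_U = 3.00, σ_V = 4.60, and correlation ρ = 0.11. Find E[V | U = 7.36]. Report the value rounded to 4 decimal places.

-7.1263

E[V | U=x] = μ_V + ρ(σ_V/σ_U)(x − μ_U) for jointly normal variables.
E[V | U=7.36] = -7.58 + (0.11)·(4.60/3.00)·(7.36 − (4.67)) = -7.58 + (0.16867)·(2.69) = -7.1263.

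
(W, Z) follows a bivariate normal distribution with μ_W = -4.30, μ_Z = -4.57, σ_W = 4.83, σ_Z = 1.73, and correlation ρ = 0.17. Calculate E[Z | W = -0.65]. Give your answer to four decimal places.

The regression of Z on W has slope ρ·σ_Z/σ_W and passes through (μ_W, μ_Z).
E[Z | W=-0.65] = -4.57 + (0.17)·(1.73/4.83)·(-0.65 − (-4.30)) = -4.57 + (0.06089)·(3.65) = -4.3478.

-4.3478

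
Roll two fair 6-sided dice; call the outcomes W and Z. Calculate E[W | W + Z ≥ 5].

58/15

P(W + Z ≥ 5) = 5/6.
Summing W·P(x,y) over outcomes with W + Z ≥ 5 gives 29/9.
E[W | W + Z ≥ 5] = (29/9) / (5/6) = 58/15.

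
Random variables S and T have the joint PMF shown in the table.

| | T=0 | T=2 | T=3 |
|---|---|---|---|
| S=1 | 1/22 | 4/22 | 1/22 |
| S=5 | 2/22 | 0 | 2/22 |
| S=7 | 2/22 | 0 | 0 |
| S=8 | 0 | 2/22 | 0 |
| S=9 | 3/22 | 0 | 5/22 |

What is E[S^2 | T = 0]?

P(T = 0) = 4/11.
Σ S^2·P over the event = 1·(1/22) + 25·(2/22) + 49·(2/22) + 81·(3/22) = 196/11.
E[S^2 | T = 0] = (196/11) / (4/11) = 49.

49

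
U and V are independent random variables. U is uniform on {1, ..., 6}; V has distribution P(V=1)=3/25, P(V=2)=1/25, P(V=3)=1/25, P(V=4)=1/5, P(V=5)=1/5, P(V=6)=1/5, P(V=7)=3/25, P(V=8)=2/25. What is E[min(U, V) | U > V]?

P(U > V) = 37/150.
Summing min(U,V)·P(x,y) over outcomes with U > V gives 97/150.
E[min(U, V) | U > V] = (97/150) / (37/150) = 97/37.

97/37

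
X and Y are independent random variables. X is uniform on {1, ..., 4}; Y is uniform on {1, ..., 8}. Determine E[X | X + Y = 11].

P(X + Y = 11) = 1/16.
Summing X·P(x,y) over outcomes with X + Y = 11 gives 7/32.
E[X | X + Y = 11] = (7/32) / (1/16) = 7/2.

7/2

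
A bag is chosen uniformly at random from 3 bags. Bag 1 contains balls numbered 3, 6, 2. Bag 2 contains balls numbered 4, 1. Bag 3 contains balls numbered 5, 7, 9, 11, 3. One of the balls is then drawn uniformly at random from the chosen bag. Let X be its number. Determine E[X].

E[X | bag 1] = (3+6+2)/3 = 11/3.
E[X | bag 2] = (4+1)/2 = 5/2.
E[X | bag 3] = (5+7+9+11+3)/5 = 7.
By the law of total expectation,
E[X] = (1/3)·(11/3) + (1/3)·(5/2) + (1/3)·(7) = 79/18.

79/18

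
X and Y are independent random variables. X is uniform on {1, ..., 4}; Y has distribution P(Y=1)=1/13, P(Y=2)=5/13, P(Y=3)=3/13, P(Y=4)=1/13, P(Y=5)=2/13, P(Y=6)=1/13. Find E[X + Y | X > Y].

P(X > Y) = 4/13.
Summing (X+Y)·P(x,y) over outcomes with X > Y gives 22/13.
E[X + Y | X > Y] = (22/13) / (4/13) = 11/2.

11/2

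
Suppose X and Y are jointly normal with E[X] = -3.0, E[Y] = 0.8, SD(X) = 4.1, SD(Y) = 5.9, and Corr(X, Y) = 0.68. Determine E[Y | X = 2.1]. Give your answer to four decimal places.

5.7905

For a bivariate normal, E[Y | X=x] = μ_Y + ρ·(σ_Y/σ_X)·(x − μ_X).
E[Y | X=2.1] = 0.8 + (0.68)·(5.9/4.1)·(2.1 − (-3.0)) = 0.8 + (0.978537)·(5.1) = 5.7905.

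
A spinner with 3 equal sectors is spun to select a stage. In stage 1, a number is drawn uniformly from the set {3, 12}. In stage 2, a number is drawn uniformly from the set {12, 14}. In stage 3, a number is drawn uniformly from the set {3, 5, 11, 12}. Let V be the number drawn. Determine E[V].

E[V | stage 1] = (3+12)/2 = 15/2.
E[V | stage 2] = (12+14)/2 = 13.
E[V | stage 3] = (3+5+11+12)/4 = 31/4.
By the law of total expectation,
E[V] = (1/3)·(15/2) + (1/3)·(13) + (1/3)·(31/4) = 113/12.

113/12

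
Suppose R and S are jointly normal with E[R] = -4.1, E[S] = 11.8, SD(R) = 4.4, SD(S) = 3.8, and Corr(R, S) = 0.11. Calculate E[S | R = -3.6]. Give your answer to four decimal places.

11.8475

E[S | R=x] = μ_S + ρ(σ_S/σ_R)(x − μ_R) for jointly normal variables.
E[S | R=-3.6] = 11.8 + (0.11)·(3.8/4.4)·(-3.6 − (-4.1)) = 11.8 + (0.095)·(0.5) = 11.8475.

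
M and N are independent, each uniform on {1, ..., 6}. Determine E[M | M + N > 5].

P(M + N > 5) = 13/18.
Summing M·P(x,y) over outcomes with M + N > 5 gives 53/18.
E[M | M + N > 5] = (53/18) / (13/18) = 53/13.

53/13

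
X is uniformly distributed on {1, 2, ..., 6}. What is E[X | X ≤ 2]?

3/2

Given X ≤ 2, X is equally likely to be any of {1, 2}.
E[X | X ≤ 2] = (1 + 2) / 2 = 3/2.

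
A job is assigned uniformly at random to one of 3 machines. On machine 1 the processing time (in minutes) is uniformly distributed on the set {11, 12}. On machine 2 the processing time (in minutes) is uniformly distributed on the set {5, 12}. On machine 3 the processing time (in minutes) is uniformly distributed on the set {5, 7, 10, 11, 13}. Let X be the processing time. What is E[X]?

146/15

E[X | machine 1] = (11+12)/2 = 23/2.
E[X | machine 2] = (5+12)/2 = 17/2.
E[X | machine 3] = (5+7+10+11+13)/5 = 46/5.
E[X] = (1/3)·(23/2) + (1/3)·(17/2) + (1/3)·(46/5) = 146/15.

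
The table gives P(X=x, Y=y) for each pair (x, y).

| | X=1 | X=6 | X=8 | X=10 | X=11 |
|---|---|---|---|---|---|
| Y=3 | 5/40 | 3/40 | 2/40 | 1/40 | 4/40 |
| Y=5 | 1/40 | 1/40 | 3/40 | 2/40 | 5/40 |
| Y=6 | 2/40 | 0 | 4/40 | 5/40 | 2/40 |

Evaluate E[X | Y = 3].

31/5

P(Y = 3) = 3/8.
Σ X·P over the event = 1·(5/40) + 6·(3/40) + 8·(2/40) + 10·(1/40) + 11·(4/40) = 93/40.
E[X | Y = 3] = (93/40) / (3/8) = 31/5.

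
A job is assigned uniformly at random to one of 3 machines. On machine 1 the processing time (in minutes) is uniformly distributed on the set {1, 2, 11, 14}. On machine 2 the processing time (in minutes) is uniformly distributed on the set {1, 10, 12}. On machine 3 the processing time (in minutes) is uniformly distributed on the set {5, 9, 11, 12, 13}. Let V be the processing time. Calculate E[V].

E[V | machine 1] = (1+2+11+14)/4 = 7.
E[V | machine 2] = (1+10+12)/3 = 23/3.
E[V | machine 3] = (5+9+11+12+13)/5 = 10.
E[V] = (1/3)·(7) + (1/3)·(23/3) + (1/3)·(10) = 74/9.

74/9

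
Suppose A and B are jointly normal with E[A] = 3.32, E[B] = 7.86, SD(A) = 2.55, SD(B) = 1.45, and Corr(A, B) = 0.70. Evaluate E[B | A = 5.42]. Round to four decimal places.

The regression of B on A has slope ρ·σ_B/σ_A and passes through (μ_A, μ_B).
E[B | A=5.42] = 7.86 + (0.70)·(1.45/2.55)·(5.42 − (3.32)) = 7.86 + (0.39804)·(2.1) = 8.6959.

8.6959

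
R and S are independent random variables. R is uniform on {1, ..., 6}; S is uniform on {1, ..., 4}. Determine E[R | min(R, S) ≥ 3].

P(min(R, S) ≥ 3) = 1/3.
Summing R·P(x,y) over outcomes with min(R, S) ≥ 3 gives 3/2.
E[R | min(R, S) ≥ 3] = (3/2) / (1/3) = 9/2.

9/2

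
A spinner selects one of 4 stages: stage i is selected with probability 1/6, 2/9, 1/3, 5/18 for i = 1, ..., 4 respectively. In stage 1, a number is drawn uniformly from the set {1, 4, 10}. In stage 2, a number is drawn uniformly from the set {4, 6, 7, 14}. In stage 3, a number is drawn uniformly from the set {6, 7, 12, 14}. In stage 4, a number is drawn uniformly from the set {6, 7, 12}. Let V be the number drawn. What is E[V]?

E[V | stage 1] = (1+4+10)/3 = 5.
E[V | stage 2] = (4+6+7+14)/4 = 31/4.
E[V | stage 3] = (6+7+12+14)/4 = 39/4.
E[V | stage 4] = (6+7+12)/3 = 25/3.
E[V] = (1/6)·(5) + (2/9)·(31/4) + (1/3)·(39/4) + (5/18)·(25/3) = 877/108.

877/108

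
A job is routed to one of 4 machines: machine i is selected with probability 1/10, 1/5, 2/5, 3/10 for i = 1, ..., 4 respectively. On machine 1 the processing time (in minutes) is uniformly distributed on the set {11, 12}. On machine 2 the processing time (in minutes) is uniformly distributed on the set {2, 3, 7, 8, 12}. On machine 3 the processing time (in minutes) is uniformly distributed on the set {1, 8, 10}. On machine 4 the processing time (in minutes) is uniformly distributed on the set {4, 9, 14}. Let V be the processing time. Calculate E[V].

E[V | machine 1] = (11+12)/2 = 23/2.
E[V | machine 2] = (2+3+7+8+12)/5 = 32/5.
E[V | machine 3] = (1+8+10)/3 = 19/3.
E[V | machine 4] = (4+9+14)/3 = 9.
E[V] = (1/10)·(23/2) + (1/5)·(32/5) + (2/5)·(19/3) + (3/10)·(9) = 2299/300.

2299/300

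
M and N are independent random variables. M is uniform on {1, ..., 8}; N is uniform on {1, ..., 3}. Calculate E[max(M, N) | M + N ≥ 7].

77/12

P(M + N ≥ 7) = 1/2.
Summing max(M,N)·P(x,y) over outcomes with M + N ≥ 7 gives 77/24.
E[max(M, N) | M + N ≥ 7] = (77/24) / (1/2) = 77/12.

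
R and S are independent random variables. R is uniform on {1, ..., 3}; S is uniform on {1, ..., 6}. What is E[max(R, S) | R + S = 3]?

2

Outcomes with R + S = 3: (1,2), (2,1), each with probability 1/18.
E[max(R, S) | R + S = 3] = (2 + 2) / 2 = 2.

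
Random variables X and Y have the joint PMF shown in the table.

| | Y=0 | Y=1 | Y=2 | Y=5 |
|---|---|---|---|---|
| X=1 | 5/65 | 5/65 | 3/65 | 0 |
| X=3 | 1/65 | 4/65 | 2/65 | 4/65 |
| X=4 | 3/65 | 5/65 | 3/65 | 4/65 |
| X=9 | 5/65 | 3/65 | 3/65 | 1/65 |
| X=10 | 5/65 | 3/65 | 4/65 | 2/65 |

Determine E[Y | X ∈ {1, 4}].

P(X ∈ {1, 4}) = 28/65.
Σ Y·P over the event = 0·(5/65) + 1·(5/65) + 2·(3/65) + 0·(3/65) + 1·(5/65) + 2·(3/65) + 5·(4/65) = 42/65.
E[Y | X ∈ {1, 4}] = (42/65) / (28/65) = 3/2.

3/2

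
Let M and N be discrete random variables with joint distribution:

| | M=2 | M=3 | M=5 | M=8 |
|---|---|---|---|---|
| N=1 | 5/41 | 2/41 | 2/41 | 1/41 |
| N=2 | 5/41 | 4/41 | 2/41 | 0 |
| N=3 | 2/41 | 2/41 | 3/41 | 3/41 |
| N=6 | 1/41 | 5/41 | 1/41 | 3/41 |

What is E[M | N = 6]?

23/5

P(N = 6) = 10/41.
Summing M·P(M=x,N=y) over the conditioning event gives 46/41.
E[M | N = 6] = (46/41) / (10/41) = 23/5.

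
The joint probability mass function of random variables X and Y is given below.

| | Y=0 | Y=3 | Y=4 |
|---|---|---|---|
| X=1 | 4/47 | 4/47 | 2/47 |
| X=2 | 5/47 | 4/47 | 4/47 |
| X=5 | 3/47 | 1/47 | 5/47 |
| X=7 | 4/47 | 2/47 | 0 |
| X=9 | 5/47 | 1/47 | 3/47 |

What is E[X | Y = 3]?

P(Y = 3) = 12/47.
Σ X·P over the event = 1·(4/47) + 2·(4/47) + 5·(1/47) + 7·(2/47) + 9·(1/47) = 40/47.
E[X | Y = 3] = (40/47) / (12/47) = 10/3.

10/3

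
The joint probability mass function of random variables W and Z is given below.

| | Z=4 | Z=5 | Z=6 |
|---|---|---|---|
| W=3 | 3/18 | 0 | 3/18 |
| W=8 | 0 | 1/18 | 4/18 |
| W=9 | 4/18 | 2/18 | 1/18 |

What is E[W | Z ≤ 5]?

P(Z ≤ 5) = 5/9.
Σ W·P over the event = 3·(3/18) + 8·(1/18) + 9·(4/18) + 9·(2/18) = 71/18.
E[W | Z ≤ 5] = (71/18) / (5/9) = 71/10.

71/10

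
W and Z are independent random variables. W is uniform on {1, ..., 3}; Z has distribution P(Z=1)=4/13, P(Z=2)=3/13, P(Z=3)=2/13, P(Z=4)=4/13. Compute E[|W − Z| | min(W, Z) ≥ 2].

17/18

P(min(W, Z) ≥ 2) = 6/13.
Summing |W−Z|·P(x,y) over outcomes with min(W, Z) ≥ 2 gives 17/39.
E[|W − Z| | min(W, Z) ≥ 2] = (17/39) / (6/13) = 17/18.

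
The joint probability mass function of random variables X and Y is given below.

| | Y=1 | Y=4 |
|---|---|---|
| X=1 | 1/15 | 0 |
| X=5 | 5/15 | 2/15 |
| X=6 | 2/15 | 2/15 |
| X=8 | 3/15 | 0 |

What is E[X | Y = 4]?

11/2

P(Y = 4) = 4/15.
Σ X·P over the event = 5·(2/15) + 6·(2/15) = 22/15.
E[X | Y = 4] = (22/15) / (4/15) = 11/2.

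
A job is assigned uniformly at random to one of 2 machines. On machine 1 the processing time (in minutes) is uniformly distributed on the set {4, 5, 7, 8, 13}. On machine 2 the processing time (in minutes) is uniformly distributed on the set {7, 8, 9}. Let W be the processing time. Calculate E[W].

E[W | machine 1] = (4+5+7+8+13)/5 = 37/5.
E[W | machine 2] = (7+8+9)/3 = 8.
By the law of total expectation,
E[W] = (1/2)·(37/5) + (1/2)·(8) = 77/10.

77/10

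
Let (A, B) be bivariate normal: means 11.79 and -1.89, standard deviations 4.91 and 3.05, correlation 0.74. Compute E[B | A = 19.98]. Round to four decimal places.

E[B | A=x] = μ_B + ρ(σ_B/σ_A)(x − μ_A) for jointly normal variables.
E[B | A=19.98] = -1.89 + (0.74)·(3.05/4.91)·(19.98 − (11.79)) = -1.89 + (0.45967)·(8.19) = 1.8747.

1.8747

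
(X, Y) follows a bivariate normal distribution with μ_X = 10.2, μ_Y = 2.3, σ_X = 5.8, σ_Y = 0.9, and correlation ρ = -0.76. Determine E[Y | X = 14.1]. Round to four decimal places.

For a bivariate normal, E[Y | X=x] = μ_Y + ρ·(σ_Y/σ_X)·(x − μ_X).
E[Y | X=14.1] = 2.3 + (-0.76)·(0.9/5.8)·(14.1 − (10.2)) = 2.3 + (-0.11793)·(3.9) = 1.8401.

1.8401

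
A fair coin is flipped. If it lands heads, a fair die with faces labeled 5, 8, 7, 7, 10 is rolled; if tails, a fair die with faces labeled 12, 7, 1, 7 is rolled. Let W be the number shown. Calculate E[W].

E[W | heads] = (5+8+7+7+10)/5 = 37/5.
E[W | tails] = (12+7+1+7)/4 = 27/4.
By the law of total expectation,
E[W] = (1/2)·(37/5) + (1/2)·(27/4) = 283/40.

283/40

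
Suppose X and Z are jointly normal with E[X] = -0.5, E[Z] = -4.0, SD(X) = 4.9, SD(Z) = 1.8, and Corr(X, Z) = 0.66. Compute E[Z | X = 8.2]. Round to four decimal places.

E[Z | X=x] = μ_Z + ρ(σ_Z/σ_X)(x − μ_X) for jointly normal variables.
E[Z | X=8.2] = -4.0 + (0.66)·(1.8/4.9)·(8.2 − (-0.5)) = -4.0 + (0.24245)·(8.7) = -1.8907.

-1.8907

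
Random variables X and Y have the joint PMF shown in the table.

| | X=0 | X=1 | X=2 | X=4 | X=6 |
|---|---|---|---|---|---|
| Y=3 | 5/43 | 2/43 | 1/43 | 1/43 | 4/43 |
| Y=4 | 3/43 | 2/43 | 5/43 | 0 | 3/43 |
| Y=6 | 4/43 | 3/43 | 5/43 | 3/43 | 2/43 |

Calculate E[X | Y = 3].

32/13

P(Y = 3) = 13/43.
Σ X·P over the event = 0·(5/43) + 1·(2/43) + 2·(1/43) + 4·(1/43) + 6·(4/43) = 32/43.
E[X | Y = 3] = (32/43) / (13/43) = 32/13.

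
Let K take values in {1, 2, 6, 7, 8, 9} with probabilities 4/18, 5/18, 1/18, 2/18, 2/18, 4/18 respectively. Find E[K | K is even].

4

P(K is even) = 4/9.
Σ over the event: 2·5/18 + 6·1/18 + 8·1/9 = 16/9.
E[K | K is even] = (16/9) / (4/9) = 4.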